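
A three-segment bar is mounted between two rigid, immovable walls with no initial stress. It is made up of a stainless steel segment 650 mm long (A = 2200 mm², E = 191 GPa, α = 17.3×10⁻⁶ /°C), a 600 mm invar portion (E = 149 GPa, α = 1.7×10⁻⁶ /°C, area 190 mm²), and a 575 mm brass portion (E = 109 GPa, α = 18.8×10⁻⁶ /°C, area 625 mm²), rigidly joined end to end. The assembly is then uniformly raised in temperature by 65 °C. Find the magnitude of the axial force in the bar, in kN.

P ≈ 48.1 kN (compressive)

Free thermal expansion of the whole bar: Σ αᵢΔT Lᵢ = 17.3×10⁻⁶×65×650 + 1.7×10⁻⁶×65×600 + 18.8×10⁻⁶×65×575 = 1.5 mm.
The walls prevent any net length change, so an axial force P (same in every segment) develops. Compatibility: P · Σ Lᵢ/(AᵢEᵢ) = δ_free.
Σ Lᵢ/(AᵢEᵢ) = 650/(2200×191×10³) + 600/(190×149×10³) + 575/(625×109×10³) = 3.118×10⁻⁵ mm/N.
So P = 1.5 / 3.118×10⁻⁵ = 48.1 kN, compressive.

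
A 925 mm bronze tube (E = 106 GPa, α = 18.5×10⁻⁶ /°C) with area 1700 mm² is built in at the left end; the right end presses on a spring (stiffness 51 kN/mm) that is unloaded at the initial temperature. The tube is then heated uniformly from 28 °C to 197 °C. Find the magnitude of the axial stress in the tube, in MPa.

If the spring were absent the tube would lengthen by αΔT L = 18.5×10⁻⁶ × 169 × 925 = 2.892 mm.
Let P be the compressive force at the spring. The tube shortens elastically by PL/(AE) and the spring compresses by P/k; together these equal δ_free.
P [ L/(AE) + 1/k ] = δ_free → P [ 925/(1700×106×10³) + 1/(51×10³) ] = 2.892.
P = 2.892 / 2.474×10⁻⁵ = 116900 N.
σ = P/A = 116900/1700 = 68.76 MPa.

σ ≈ 68.8 MPa (compressive)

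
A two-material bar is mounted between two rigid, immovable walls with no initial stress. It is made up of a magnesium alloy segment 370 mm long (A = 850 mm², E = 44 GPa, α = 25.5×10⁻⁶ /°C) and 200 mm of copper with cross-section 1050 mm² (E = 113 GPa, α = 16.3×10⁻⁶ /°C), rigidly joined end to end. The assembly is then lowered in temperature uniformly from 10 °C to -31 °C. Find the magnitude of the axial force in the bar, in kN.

With the walls removed the bar would change length by δ_free = Σ αᵢΔT Lᵢ = 25.5×10⁻⁶×41×370 + 16.3×10⁻⁶×41×200 = 0.5205 mm.
The walls prevent any net length change, so an axial force P (same in every segment) develops. Compatibility: P · Σ Lᵢ/(AᵢEᵢ) = δ_free.
Σ Lᵢ/(AᵢEᵢ) = 370/(850×44×10³) + 200/(1050×113×10³) = 1.158×10⁻⁵ mm/N.
P = 0.5205 / 1.158×10⁻⁵ = 44950 N = 44.95 kN, tensile.

P ≈ 45 kN (tensile)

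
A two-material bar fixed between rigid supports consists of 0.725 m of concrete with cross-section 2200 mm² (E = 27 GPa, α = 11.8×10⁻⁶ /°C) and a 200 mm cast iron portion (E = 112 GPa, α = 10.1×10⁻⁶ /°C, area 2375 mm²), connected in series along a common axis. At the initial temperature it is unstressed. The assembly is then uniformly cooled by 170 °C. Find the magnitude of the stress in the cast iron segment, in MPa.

σ ≈ 58.4 MPa (tensile)

With the walls removed the bar would change length by δ_free = Σ αᵢΔT Lᵢ = 11.8×10⁻⁶×170×725 + 10.1×10⁻⁶×170×200 = 1.798 mm.
Since the ends are fixed, an axial force P builds up, equal in every segment, with P · Σ Lᵢ/(AᵢEᵢ) = δ_free.
The series flexibility is Σ Lᵢ/(AᵢEᵢ) = 725/(2200×27×10³) + 200/(2375×112×10³) = 1.296×10⁻⁵ mm/N.
Hence P = δ_free / Σ(L/AE) = 1.798/1.296×10⁻⁵ = 138.7 kN (tensile).
σ_{cast iron} = P / A = 138700 / 2375 = 58.42 MPa.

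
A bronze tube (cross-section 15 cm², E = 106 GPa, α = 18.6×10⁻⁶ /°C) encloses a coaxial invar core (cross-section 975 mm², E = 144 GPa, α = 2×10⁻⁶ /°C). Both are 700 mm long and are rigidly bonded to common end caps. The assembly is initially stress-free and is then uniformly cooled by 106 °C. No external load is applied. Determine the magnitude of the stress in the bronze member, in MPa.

σ ≈ 87.5 MPa (tensile)

The bronze has the larger α, so on cooling it would change length more than the invar if both were free. The rigid plates force a common final length, so the bronze is put into tension and the invar into compression, with equal and opposite forces P (no external load).
Compatibility of the two members (thermal + elastic change equal): (α₁ − α₂)ΔT = P·[1/(A₁E₁) + 1/(A₂E₂)].
|α₁ − α₂|·ΔT = 16.6×10⁻⁶ × 106 = 0.00176.
1/(A₁E₁) + 1/(A₂E₂) = 1/(1500×106×10³) + 1/(975×144×10³) = 1.341×10⁻⁸ N⁻¹.
So P = 0.00176 / 1.341×10⁻⁸ = 131.2 kN.
σ_{bronze} = P/A₁ = 131200/1500 = 87.47 MPa, tensile.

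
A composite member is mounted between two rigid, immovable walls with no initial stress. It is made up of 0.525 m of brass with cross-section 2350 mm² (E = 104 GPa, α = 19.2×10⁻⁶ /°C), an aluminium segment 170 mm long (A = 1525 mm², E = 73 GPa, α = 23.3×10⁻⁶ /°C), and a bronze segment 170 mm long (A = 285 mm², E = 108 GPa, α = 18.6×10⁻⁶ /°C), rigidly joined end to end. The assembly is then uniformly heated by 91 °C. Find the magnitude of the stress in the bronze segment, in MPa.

Free thermal expansion of the whole bar: Σ αᵢΔT Lᵢ = 19.2×10⁻⁶×91×525 + 23.3×10⁻⁶×91×170 + 18.6×10⁻⁶×91×170 = 1.565 mm.
The walls prevent any net length change, so an axial force P (same in every segment) develops. Compatibility: P · Σ Lᵢ/(AᵢEᵢ) = δ_free.
The series flexibility is Σ Lᵢ/(AᵢEᵢ) = 525/(2350×104×10³) + 170/(1525×73×10³) + 170/(285×108×10³) = 9.198×10⁻⁶ mm/N.
So P = 1.565 / 9.198×10⁻⁶ = 170.2 kN, compressive.
σ_{bronze} = P / A = 170200 / 285 = 597.2 MPa.

σ ≈ 597 MPa (compressive)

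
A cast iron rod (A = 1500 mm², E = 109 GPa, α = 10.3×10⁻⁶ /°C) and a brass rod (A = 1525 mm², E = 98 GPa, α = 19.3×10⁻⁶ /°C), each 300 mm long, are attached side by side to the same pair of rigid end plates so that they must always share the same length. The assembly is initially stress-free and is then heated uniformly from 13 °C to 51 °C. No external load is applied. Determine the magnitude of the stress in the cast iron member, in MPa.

σ ≈ 17.8 MPa (tensile)

Equilibrium of a rigid end plate with no external load gives equal and opposite internal forces ±P in the two members. Since α_{brass} > α_{cast iron}, heating drives the brass into compression and the cast iron into tension.
Equating the net (thermal + elastic) strains gives |α₁ − α₂|·ΔT = P·[1/(A₁E₁) + 1/(A₂E₂)].
|α₁ − α₂|·ΔT = 9×10⁻⁶ × 38 = 0.000342.
1/(A₁E₁) + 1/(A₂E₂) = 1/(1500×109×10³) + 1/(1525×98×10³) = 1.281×10⁻⁸ N⁻¹.
P = 0.000342 / 1.281×10⁻⁸ = 26700 N = 26.7 kN.
σ_{cast iron} = P/A₁ = 26700/1500 = 17.8 MPa, tensile.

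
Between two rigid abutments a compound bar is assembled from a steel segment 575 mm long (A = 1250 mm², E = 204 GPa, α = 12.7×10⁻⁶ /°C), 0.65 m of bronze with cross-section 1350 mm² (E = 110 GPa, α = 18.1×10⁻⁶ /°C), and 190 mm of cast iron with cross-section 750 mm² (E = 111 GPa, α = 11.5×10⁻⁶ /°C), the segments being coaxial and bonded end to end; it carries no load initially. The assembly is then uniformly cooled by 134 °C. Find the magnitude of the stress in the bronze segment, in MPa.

σ ≈ 237 MPa (tensile)

If the supports were absent, the total length change would be Σ αᵢΔT Lᵢ = 12.7×10⁻⁶×134×575 + 18.1×10⁻⁶×134×650 + 11.5×10⁻⁶×134×190 = 2.848 mm.
The rigid supports impose zero overall length change; the single axial force P common to all segments must satisfy P Σ Lᵢ/(AᵢEᵢ) = δ_free.
The series flexibility is Σ Lᵢ/(AᵢEᵢ) = 575/(1250×204×10³) + 650/(1350×110×10³) + 190/(750×111×10³) = 8.914×10⁻⁶ mm/N.
Hence P = δ_free / Σ(L/AE) = 2.848/8.914×10⁻⁶ = 319.5 kN (tensile).
σ_{bronze} = P / A = 319500 / 1350 = 236.6 MPa.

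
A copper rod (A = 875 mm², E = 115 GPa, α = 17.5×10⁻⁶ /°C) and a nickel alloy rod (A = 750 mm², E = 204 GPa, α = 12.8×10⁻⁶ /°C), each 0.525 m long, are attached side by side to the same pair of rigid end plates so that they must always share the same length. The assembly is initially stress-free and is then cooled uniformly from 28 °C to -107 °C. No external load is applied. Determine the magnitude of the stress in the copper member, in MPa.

Equilibrium of a rigid end plate with no external load gives equal and opposite internal forces ±P in the two members. Since α_{copper} > α_{nickel alloy}, cooling drives the copper into tension and the nickel alloy into compression.
Setting the final lengths equal and cancelling L: (α₁ − α₂)ΔT = P/(A₁E₁) + P/(A₂E₂).
|α₁ − α₂|·ΔT = 4.7×10⁻⁶ × 135 = 0.0006345.
1/(A₁E₁) + 1/(A₂E₂) = 1/(875×115×10³) + 1/(750×204×10³) = 1.647×10⁻⁸ N⁻¹.
P = 0.0006345 / 1.647×10⁻⁸ = 38520 N = 38.52 kN.
σ_{copper} = P/A₁ = 38520/875 = 44.02 MPa, tensile.

σ ≈ 44 MPa (tensile)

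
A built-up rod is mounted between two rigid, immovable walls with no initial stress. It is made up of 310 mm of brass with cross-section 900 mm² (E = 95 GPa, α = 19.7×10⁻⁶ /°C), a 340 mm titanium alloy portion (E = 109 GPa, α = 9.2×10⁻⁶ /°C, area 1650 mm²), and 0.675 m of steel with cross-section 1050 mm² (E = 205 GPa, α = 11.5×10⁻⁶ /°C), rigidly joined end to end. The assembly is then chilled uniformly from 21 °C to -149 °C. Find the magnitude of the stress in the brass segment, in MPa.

σ ≈ 371 MPa (tensile)

If the supports were absent, the total length change would be Σ αᵢΔT Lᵢ = 19.7×10⁻⁶×170×310 + 9.2×10⁻⁶×170×340 + 11.5×10⁻⁶×170×675 = 2.89 mm.
The walls prevent any net length change, so an axial force P (same in every segment) develops. Compatibility: P · Σ Lᵢ/(AᵢEᵢ) = δ_free.
The series flexibility is Σ Lᵢ/(AᵢEᵢ) = 310/(900×95×10³) + 340/(1650×109×10³) + 675/(1050×205×10³) = 8.652×10⁻⁶ mm/N.
Hence P = δ_free / Σ(L/AE) = 2.89/8.652×10⁻⁶ = 334 kN (tensile).
σ_{brass} = P / A = 334000 / 900 = 371.1 MPa.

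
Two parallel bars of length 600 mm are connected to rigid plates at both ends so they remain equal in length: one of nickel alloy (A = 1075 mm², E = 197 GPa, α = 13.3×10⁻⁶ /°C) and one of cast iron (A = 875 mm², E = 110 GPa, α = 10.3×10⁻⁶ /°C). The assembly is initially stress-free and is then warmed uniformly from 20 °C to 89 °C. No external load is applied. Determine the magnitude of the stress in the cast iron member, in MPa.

σ ≈ 15.7 MPa (tensile)

Equilibrium of a rigid end plate with no external load gives equal and opposite internal forces ±P in the two members. Since α_{nickel alloy} > α_{cast iron}, heating drives the nickel alloy into compression and the cast iron into tension.
Equating the net (thermal + elastic) strains gives |α₁ − α₂|·ΔT = P·[1/(A₁E₁) + 1/(A₂E₂)].
|α₁ − α₂|·ΔT = 3×10⁻⁶ × 69 = 0.000207.
1/(A₁E₁) + 1/(A₂E₂) = 1/(1075×197×10³) + 1/(875×110×10³) = 1.511×10⁻⁸ N⁻¹.
So P = 0.000207 / 1.511×10⁻⁸ = 13.7 kN.
σ_{cast iron} = P/A₂ = 13700/875 = 15.65 MPa, tensile.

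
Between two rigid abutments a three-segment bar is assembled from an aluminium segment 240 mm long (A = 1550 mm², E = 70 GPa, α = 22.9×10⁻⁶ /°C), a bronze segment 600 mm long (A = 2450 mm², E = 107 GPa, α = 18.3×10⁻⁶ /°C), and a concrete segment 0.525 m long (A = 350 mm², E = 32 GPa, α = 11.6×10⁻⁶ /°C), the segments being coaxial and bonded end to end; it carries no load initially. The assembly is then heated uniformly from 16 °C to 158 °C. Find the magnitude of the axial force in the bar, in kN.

P ≈ 62.4 kN (compressive)

If the supports were absent, the total length change would be Σ αᵢΔT Lᵢ = 22.9×10⁻⁶×142×240 + 18.3×10⁻⁶×142×600 + 11.6×10⁻⁶×142×525 = 3.204 mm.
The walls prevent any net length change, so an axial force P (same in every segment) develops. Compatibility: P · Σ Lᵢ/(AᵢEᵢ) = δ_free.
The series flexibility is Σ Lᵢ/(AᵢEᵢ) = 240/(1550×70×10³) + 600/(2450×107×10³) + 525/(350×32×10³) = 5.138×10⁻⁵ mm/N.
P = 3.204 / 5.138×10⁻⁵ = 62370 N = 62.37 kN, compressive.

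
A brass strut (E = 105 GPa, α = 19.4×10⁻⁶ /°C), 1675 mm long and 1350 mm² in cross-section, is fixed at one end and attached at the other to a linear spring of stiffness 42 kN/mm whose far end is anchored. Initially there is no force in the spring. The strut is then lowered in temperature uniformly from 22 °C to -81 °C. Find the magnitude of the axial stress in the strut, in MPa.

The unrestrained thermal change is αΔT L = 19.4×10⁻⁶ × 103 × 1675 = 3.347 mm.
With a force P in the spring, the elastic change of the strut is PL/(AE) and that of the spring is P/k; compatibility requires their sum to equal δ_free.
So P = δ_free / [L/(AE) + 1/k] = 3.347 / [ 1675/(1350×105×10³) + 1/(42×10³) ].
P = 3.347 / 3.563×10⁻⁵ = 93950 N.
σ = P/A = 93950/1350 = 69.59 MPa.

σ ≈ 69.6 MPa (tensile)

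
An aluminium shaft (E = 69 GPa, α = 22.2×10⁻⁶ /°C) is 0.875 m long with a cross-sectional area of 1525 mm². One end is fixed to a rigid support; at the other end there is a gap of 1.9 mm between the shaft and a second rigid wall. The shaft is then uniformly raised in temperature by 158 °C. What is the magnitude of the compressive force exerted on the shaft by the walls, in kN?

P ≈ 141 kN

Unrestrained expansion: δ_free = αΔT L = 22.2×10⁻⁶ × 158 × 875 = 3.069 mm.
After closing the 1.9 mm clearance, 3.069 − 1.9 = 1.169 mm of expansion remains to be suppressed by the wall.
So σ = E(δ_free − g)/L = 69×10³ × 1.169/875 = 92.2 MPa.
P = σA = 92.2 × 1525 = 140.6 kN.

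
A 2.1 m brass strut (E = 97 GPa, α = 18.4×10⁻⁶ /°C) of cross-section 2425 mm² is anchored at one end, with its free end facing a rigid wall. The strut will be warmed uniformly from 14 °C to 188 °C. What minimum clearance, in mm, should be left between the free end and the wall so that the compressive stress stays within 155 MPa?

g ≈ 3.37 mm

Free expansion if unrestrained: δ_free = αΔT L = 18.4×10⁻⁶ × 174 × 2100 = 6.723 mm.
At the allowable stress the elastic shortening the wall may impose is σL/E = 155 × 2100 / (97×10³) = 3.356 mm.
The gap must absorb the remainder: g_min = 6.723 − 3.356 = 3.368 mm.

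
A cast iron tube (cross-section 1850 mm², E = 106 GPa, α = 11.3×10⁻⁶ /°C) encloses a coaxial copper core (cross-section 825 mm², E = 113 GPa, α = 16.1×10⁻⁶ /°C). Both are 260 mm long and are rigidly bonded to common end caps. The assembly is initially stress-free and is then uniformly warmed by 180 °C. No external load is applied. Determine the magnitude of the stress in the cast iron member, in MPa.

σ ≈ 29.5 MPa (tensile)

Both members must finish at the same length. With the larger α, the copper tends to over-expand; the plates restrain it, putting the copper in compression and the cast iron in tension. With no external load the two internal forces are equal and opposite, magnitude P.
Setting the final lengths equal and cancelling L: (α₁ − α₂)ΔT = P/(A₁E₁) + P/(A₂E₂).
|α₁ − α₂|·ΔT = 4.8×10⁻⁶ × 180 = 0.000864.
1/(A₁E₁) + 1/(A₂E₂) = 1/(1850×106×10³) + 1/(825×113×10³) = 1.583×10⁻⁸ N⁻¹.
So P = 0.000864 / 1.583×10⁻⁸ = 54.59 kN.
σ_{cast iron} = P/A₁ = 54590/1850 = 29.51 MPa, tensile.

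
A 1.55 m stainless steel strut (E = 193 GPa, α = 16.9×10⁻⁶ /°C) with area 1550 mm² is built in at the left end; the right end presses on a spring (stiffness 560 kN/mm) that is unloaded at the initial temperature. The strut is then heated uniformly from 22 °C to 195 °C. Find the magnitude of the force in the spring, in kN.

Free thermal expansion: δ_free = αΔT L = 16.9×10⁻⁶ × 173 × 1550 = 4.532 mm.
With a force P in the spring, the elastic change of the strut is PL/(AE) and that of the spring is P/k; compatibility requires their sum to equal δ_free.
P [ L/(AE) + 1/k ] = δ_free → P [ 1550/(1550×193×10³) + 1/(560×10³) ] = 4.532.
P = 4.532 / 6.967×10⁻⁶ = 650500 N.

P ≈ 650 kN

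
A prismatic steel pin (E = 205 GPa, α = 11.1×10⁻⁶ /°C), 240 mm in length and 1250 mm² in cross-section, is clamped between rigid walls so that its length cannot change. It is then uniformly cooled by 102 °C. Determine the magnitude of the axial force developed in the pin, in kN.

The ends cannot move, so σ = EαΔT = 205×10³ × 11.1×10⁻⁶ × 102 = 232.1 MPa.
Then P = σA = 232.1 × 1250 mm² = 290.1 kN, tensile.

P ≈ 290 kN (tensile)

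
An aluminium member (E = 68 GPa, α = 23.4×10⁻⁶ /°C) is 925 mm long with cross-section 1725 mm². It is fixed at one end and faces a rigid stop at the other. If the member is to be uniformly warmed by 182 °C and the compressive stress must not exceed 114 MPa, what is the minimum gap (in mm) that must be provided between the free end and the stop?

With no wall the member would lengthen by αΔT L = 23.4×10⁻⁶ × 182 × 925 = 3.939 mm.
A stress of 114 MPa corresponds to the wall pushing the member back by σL/E = 114×925/(68×10³) = 1.551 mm.
So the gap has to take up the difference, g_min = δ_free − σL/E = 3.939 − 1.551 = 2.389 mm.

g ≈ 2.39 mm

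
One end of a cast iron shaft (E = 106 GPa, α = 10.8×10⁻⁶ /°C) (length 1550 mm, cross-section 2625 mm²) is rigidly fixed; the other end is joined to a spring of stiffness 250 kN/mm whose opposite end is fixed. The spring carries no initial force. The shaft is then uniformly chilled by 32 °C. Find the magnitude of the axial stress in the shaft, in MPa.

If the spring were absent the shaft would shorten by αΔT L = 10.8×10⁻⁶ × 32 × 1550 = 0.5357 mm.
Let P be the tensile force in the spring. The shaft extends elastically by PL/(AE) and the spring stretches by P/k; together these equal δ_free.
P [ L/(AE) + 1/k ] = δ_free → P [ 1550/(2625×106×10³) + 1/(250×10³) ] = 0.5357.
P = 0.5357 / 9.571×10⁻⁶ = 55970 N.
σ = P/A = 55970/2625 = 21.32 MPa.

σ ≈ 21.3 MPa (tensile)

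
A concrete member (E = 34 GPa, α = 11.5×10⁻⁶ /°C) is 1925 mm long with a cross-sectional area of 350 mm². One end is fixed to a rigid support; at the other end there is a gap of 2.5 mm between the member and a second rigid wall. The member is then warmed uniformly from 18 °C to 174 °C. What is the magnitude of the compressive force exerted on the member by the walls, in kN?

P ≈ 5.89 kN

Unrestrained expansion: δ_free = αΔT L = 11.5×10⁻⁶ × 156 × 1925 = 3.453 mm.
The gap closes (δ_free > 2.5 mm) and the wall then resists a further 3.453 − 2.5 = 0.9535 mm of expansion.
Compatibility: PL/(AE) = 0.9535 mm, so σ = P/A = E × (0.9535/1925) = 16.84 MPa.
Force on the wall = σA = 16.84 × 350 mm² = 5.894 kN.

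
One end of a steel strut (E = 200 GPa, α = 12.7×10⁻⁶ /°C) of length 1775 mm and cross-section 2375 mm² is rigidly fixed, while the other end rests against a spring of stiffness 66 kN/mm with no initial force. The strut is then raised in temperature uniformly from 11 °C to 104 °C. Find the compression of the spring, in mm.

Free thermal expansion: δ_free = αΔT L = 12.7×10⁻⁶ × 93 × 1775 = 2.096 mm.
Let P be the compressive force at the spring. The strut shortens elastically by PL/(AE) and the spring compresses by P/k; together these equal δ_free.
So P = δ_free / [L/(AE) + 1/k] = 2.096 / [ 1775/(2375×200×10³) + 1/(66×10³) ].
P = 2.096 / 1.889×10⁻⁵ = 111000 N.
Spring compression = P/k = 111000/(66×10³) = 1.682 mm.

δ ≈ 1.68 mm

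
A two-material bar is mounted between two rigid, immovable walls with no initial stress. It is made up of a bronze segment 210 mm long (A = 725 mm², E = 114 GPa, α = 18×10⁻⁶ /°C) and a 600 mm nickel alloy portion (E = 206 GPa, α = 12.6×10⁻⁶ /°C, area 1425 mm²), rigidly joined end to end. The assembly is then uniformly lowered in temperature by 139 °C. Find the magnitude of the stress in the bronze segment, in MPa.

σ ≈ 474 MPa (tensile)

Free thermal contraction of the whole bar: Σ αᵢΔT Lᵢ = 18×10⁻⁶×139×210 + 12.6×10⁻⁶×139×600 = 1.576 mm.
The walls prevent any net length change, so an axial force P (same in every segment) develops. Compatibility: P · Σ Lᵢ/(AᵢEᵢ) = δ_free.
Σ Lᵢ/(AᵢEᵢ) = 210/(725×114×10³) + 600/(1425×206×10³) = 4.585×10⁻⁶ mm/N.
P = 1.576 / 4.585×10⁻⁶ = 343800 N = 343.8 kN, tensile.
σ_{bronze} = P / A = 343800 / 725 = 474.2 MPa.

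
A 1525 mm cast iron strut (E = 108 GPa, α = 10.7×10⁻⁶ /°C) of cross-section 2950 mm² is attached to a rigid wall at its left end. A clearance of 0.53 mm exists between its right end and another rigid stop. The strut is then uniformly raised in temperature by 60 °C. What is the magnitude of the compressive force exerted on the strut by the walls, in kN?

P ≈ 93.8 kN

If the wall were absent the strut would grow by αΔT L = 10.7×10⁻⁶ × 60 × 1525 = 0.979 mm.
The gap closes (δ_free > 0.53 mm) and the wall then resists a further 0.979 − 0.53 = 0.449 mm of expansion.
That suppressed elongation corresponds to σ = E·Δ/L = 108×10³ × 0.449/1525 = 31.8 MPa.
P = σA = 31.8 × 2950 = 93.81 kN.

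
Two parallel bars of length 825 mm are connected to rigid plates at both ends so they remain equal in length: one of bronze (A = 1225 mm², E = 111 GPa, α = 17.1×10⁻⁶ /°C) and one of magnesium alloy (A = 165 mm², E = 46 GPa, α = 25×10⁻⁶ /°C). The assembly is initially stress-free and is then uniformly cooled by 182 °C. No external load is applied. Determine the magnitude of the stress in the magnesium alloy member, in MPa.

σ ≈ 62.6 MPa (tensile)

Both members must finish at the same length. With the larger α, the magnesium alloy tends to over-contract; the plates restrain it, putting the magnesium alloy in tension and the bronze in compression. With no external load the two internal forces are equal and opposite, magnitude P.
Compatibility of the two members (thermal + elastic change equal): (α₁ − α₂)ΔT = P·[1/(A₁E₁) + 1/(A₂E₂)].
|α₁ − α₂|·ΔT = 7.9×10⁻⁶ × 182 = 0.001438.
1/(A₁E₁) + 1/(A₂E₂) = 1/(1225×111×10³) + 1/(165×46×10³) = 1.391×10⁻⁷ N⁻¹.
So P = 0.001438 / 1.391×10⁻⁷ = 10.34 kN.
σ_{magnesium alloy} = P/A₂ = 10340/165 = 62.64 MPa, tensile.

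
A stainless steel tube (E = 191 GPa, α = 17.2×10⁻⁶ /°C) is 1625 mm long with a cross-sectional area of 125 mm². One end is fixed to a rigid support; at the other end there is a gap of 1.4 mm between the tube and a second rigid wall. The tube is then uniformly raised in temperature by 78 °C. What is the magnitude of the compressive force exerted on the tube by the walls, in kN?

Unrestrained expansion: δ_free = αΔT L = 17.2×10⁻⁶ × 78 × 1625 = 2.18 mm.
After closing the 1.4 mm clearance, 2.18 − 1.4 = 0.7801 mm of expansion remains to be suppressed by the wall.
So σ = E(δ_free − g)/L = 191×10³ × 0.7801/1625 = 91.69 MPa.
P = σA = 91.69 × 125 = 11.46 kN.

P ≈ 11.5 kN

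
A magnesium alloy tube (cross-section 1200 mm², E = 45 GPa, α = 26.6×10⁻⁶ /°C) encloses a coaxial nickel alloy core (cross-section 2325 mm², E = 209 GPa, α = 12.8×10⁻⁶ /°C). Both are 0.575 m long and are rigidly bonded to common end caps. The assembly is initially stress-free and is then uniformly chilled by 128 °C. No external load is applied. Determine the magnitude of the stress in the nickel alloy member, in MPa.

σ ≈ 36.9 MPa (compressive)

Equilibrium of a rigid end plate with no external load gives equal and opposite internal forces ±P in the two members. Since α_{magnesium alloy} > α_{nickel alloy}, cooling drives the magnesium alloy into tension and the nickel alloy into compression.
Compatibility of the two members (thermal + elastic change equal): (α₁ − α₂)ΔT = P·[1/(A₁E₁) + 1/(A₂E₂)].
|α₁ − α₂|·ΔT = 13.8×10⁻⁶ × 128 = 0.001766.
1/(A₁E₁) + 1/(A₂E₂) = 1/(1200×45×10³) + 1/(2325×209×10³) = 2.058×10⁻⁸ N⁻¹.
So P = 0.001766 / 2.058×10⁻⁸ = 85.85 kN.
σ_{nickel alloy} = P/A₂ = 85850/2325 = 36.92 MPa, compressive.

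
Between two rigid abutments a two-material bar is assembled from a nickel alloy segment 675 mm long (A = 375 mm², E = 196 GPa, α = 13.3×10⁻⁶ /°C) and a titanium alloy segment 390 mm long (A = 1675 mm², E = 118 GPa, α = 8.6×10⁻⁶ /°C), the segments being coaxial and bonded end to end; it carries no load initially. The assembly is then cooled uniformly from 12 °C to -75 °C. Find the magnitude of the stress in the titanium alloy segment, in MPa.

Free thermal contraction of the whole bar: Σ αᵢΔT Lᵢ = 13.3×10⁻⁶×87×675 + 8.6×10⁻⁶×87×390 = 1.073 mm.
The rigid supports impose zero overall length change; the single axial force P common to all segments must satisfy P Σ Lᵢ/(AᵢEᵢ) = δ_free.
The series flexibility is Σ Lᵢ/(AᵢEᵢ) = 675/(375×196×10³) + 390/(1675×118×10³) = 1.116×10⁻⁵ mm/N.
So P = 1.073 / 1.116×10⁻⁵ = 96.16 kN, tensile.
σ_{titanium alloy} = P / A = 96160 / 1675 = 57.41 MPa.

σ ≈ 57.4 MPa (tensile)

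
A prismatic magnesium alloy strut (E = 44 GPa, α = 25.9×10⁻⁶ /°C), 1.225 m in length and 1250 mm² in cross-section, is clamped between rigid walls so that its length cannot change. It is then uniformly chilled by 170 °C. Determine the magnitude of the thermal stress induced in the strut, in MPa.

With length fixed, the mechanical strain must cancel the thermal strain αΔT = 25.9×10⁻⁶ × 170 = 4403×10⁻⁶.
Hence σ = E·αΔT = 44×10³ × 4403×10⁻⁶ = 193.7 MPa, tensile.

σ ≈ 194 MPa (tensile)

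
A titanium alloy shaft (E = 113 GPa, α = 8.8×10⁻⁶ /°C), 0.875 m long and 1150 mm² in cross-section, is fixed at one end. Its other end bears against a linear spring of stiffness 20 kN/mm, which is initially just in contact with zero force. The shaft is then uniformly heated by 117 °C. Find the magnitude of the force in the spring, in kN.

P ≈ 15.9 kN

Free thermal expansion: δ_free = αΔT L = 8.8×10⁻⁶ × 117 × 875 = 0.9009 mm.
Let P be the compressive force at the spring. The shaft shortens elastically by PL/(AE) and the spring compresses by P/k; together these equal δ_free.
P [ L/(AE) + 1/k ] = δ_free → P [ 875/(1150×113×10³) + 1/(20×10³) ] = 0.9009.
P = 0.9009 / 5.673×10⁻⁵ = 15880 N.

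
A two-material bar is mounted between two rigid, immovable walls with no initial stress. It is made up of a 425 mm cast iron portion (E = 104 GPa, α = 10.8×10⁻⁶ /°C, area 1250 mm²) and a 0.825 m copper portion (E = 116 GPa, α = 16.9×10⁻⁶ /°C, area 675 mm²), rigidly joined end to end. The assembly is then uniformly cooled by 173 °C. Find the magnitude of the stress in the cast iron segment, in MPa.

σ ≈ 186 MPa (tensile)

With the walls removed the bar would change length by δ_free = Σ αᵢΔT Lᵢ = 10.8×10⁻⁶×173×425 + 16.9×10⁻⁶×173×825 = 3.206 mm.
Since the ends are fixed, an axial force P builds up, equal in every segment, with P · Σ Lᵢ/(AᵢEᵢ) = δ_free.
The series flexibility is Σ Lᵢ/(AᵢEᵢ) = 425/(1250×104×10³) + 825/(675×116×10³) = 1.381×10⁻⁵ mm/N.
So P = 3.206 / 1.381×10⁻⁵ = 232.2 kN, tensile.
σ_{cast iron} = P / A = 232200 / 1250 = 185.8 MPa.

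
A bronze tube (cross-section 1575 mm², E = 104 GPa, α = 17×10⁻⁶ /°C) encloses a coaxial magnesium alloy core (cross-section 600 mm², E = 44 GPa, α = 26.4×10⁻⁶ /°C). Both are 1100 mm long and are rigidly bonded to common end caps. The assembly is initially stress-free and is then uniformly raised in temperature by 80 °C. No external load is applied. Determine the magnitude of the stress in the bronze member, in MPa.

σ ≈ 10.9 MPa (tensile)

The magnesium alloy has the larger α, so on heating it would change length more than the bronze if both were free. The rigid plates force a common final length, so the magnesium alloy is put into compression and the bronze into tension, with equal and opposite forces P (no external load).
Setting the final lengths equal and cancelling L: (α₁ − α₂)ΔT = P/(A₁E₁) + P/(A₂E₂).
|α₁ − α₂|·ΔT = 9.4×10⁻⁶ × 80 = 0.000752.
1/(A₁E₁) + 1/(A₂E₂) = 1/(1575×104×10³) + 1/(600×44×10³) = 4.398×10⁻⁸ N⁻¹.
So P = 0.000752 / 4.398×10⁻⁸ = 17.1 kN.
σ_{bronze} = P/A₁ = 17100/1575 = 10.86 MPa, tensile.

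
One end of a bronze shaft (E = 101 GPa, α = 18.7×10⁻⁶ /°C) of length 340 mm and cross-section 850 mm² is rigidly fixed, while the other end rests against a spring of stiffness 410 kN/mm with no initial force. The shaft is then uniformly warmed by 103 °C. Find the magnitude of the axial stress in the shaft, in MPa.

σ ≈ 120 MPa (compressive)

The unrestrained thermal change is αΔT L = 18.7×10⁻⁶ × 103 × 340 = 0.6549 mm.
Let P be the compressive force at the spring. The shaft shortens elastically by PL/(AE) and the spring compresses by P/k; together these equal δ_free.
P [ L/(AE) + 1/k ] = δ_free → P [ 340/(850×101×10³) + 1/(410×10³) ] = 0.6549.
P = 0.6549 / 6.399×10⁻⁶ = 102300 N.
σ = P/A = 102300/850 = 120.4 MPa.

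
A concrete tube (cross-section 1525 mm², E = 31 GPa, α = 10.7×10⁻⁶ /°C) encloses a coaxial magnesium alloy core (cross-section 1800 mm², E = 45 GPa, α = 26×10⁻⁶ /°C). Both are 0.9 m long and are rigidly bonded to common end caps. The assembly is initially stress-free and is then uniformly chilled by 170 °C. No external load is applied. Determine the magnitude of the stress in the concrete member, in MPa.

σ ≈ 50.9 MPa (compressive)

Both members must finish at the same length. With the larger α, the magnesium alloy tends to over-contract; the plates restrain it, putting the magnesium alloy in tension and the concrete in compression. With no external load the two internal forces are equal and opposite, magnitude P.
Equating the net (thermal + elastic) strains gives |α₁ − α₂|·ΔT = P·[1/(A₁E₁) + 1/(A₂E₂)].
|α₁ − α₂|·ΔT = 15.3×10⁻⁶ × 170 = 0.002601.
1/(A₁E₁) + 1/(A₂E₂) = 1/(1525×31×10³) + 1/(1800×45×10³) = 3.35×10⁻⁸ N⁻¹.
So P = 0.002601 / 3.35×10⁻⁸ = 77.65 kN.
σ_{concrete} = P/A₁ = 77650/1525 = 50.91 MPa, compressive.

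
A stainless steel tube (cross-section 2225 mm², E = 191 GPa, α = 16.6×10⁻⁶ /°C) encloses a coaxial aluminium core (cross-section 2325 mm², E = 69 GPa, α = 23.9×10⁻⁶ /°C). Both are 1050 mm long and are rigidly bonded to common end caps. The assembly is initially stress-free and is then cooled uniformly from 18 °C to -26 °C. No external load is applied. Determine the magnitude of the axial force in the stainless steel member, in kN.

The aluminium has the larger α, so on cooling it would change length more than the stainless steel if both were free. The rigid plates force a common final length, so the aluminium is put into tension and the stainless steel into compression, with equal and opposite forces P (no external load).
Compatibility of the two members (thermal + elastic change equal): (α₁ − α₂)ΔT = P·[1/(A₁E₁) + 1/(A₂E₂)].
|α₁ − α₂|·ΔT = 7.3×10⁻⁶ × 44 = 0.0003212.
1/(A₁E₁) + 1/(A₂E₂) = 1/(2225×191×10³) + 1/(2325×69×10³) = 8.587×10⁻⁹ N⁻¹.
P = 0.0003212 / 8.587×10⁻⁹ = 37410 N = 37.41 kN.

P ≈ 37.4 kN (compressive in the stainless steel)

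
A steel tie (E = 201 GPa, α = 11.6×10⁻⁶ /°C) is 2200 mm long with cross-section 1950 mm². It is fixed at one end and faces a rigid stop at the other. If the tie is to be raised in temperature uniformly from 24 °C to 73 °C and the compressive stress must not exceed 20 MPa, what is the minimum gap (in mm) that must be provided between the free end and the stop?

With no wall the tie would lengthen by αΔT L = 11.6×10⁻⁶ × 49 × 2200 = 1.25 mm.
At the allowable stress the elastic shortening the wall may impose is σL/E = 20 × 2200 / (201×10³) = 0.2189 mm.
The gap must absorb the remainder: g_min = 1.25 − 0.2189 = 1.032 mm.

g ≈ 1.03 mm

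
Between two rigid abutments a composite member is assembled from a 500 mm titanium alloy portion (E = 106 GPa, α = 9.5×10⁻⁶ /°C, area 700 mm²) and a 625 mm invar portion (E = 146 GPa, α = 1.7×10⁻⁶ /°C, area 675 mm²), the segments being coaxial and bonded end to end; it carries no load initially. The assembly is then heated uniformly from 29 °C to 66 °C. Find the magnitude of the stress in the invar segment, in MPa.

With the walls removed the bar would change length by δ_free = Σ αᵢΔT Lᵢ = 9.5×10⁻⁶×37×500 + 1.7×10⁻⁶×37×625 = 0.2151 mm.
The rigid supports impose zero overall length change; the single axial force P common to all segments must satisfy P Σ Lᵢ/(AᵢEᵢ) = δ_free.
The series flexibility is Σ Lᵢ/(AᵢEᵢ) = 500/(700×106×10³) + 625/(675×146×10³) = 1.308×10⁻⁵ mm/N.
Hence P = δ_free / Σ(L/AE) = 0.2151/1.308×10⁻⁵ = 16.44 kN (compressive).
σ_{invar} = P / A = 16440 / 675 = 24.36 MPa.

σ ≈ 24.4 MPa (compressive)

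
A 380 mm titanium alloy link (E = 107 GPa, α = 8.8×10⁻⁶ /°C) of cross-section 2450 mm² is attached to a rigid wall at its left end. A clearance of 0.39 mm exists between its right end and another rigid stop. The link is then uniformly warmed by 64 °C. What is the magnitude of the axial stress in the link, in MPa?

σ ≈ 0 MPa

Unrestrained expansion: δ_free = αΔT L = 8.8×10⁻⁶ × 64 × 380 = 0.214 mm.
This is smaller than the 0.39 mm clearance, so the link expands freely without reaching the stop — the stress is zero.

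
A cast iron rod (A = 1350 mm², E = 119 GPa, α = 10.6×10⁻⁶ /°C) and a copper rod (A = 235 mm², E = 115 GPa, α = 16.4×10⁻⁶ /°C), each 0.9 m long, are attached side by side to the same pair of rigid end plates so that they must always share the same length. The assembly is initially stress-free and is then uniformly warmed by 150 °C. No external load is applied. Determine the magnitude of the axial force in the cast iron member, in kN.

Equilibrium of a rigid end plate with no external load gives equal and opposite internal forces ±P in the two members. Since α_{copper} > α_{cast iron}, heating drives the copper into compression and the cast iron into tension.
Compatibility of the two members (thermal + elastic change equal): (α₁ − α₂)ΔT = P·[1/(A₁E₁) + 1/(A₂E₂)].
|α₁ − α₂|·ΔT = 5.8×10⁻⁶ × 150 = 0.00087.
1/(A₁E₁) + 1/(A₂E₂) = 1/(1350×119×10³) + 1/(235×115×10³) = 4.323×10⁻⁸ N⁻¹.
P = 0.00087 / 4.323×10⁻⁸ = 20130 N = 20.13 kN.

P ≈ 20.1 kN (tensile in the cast iron)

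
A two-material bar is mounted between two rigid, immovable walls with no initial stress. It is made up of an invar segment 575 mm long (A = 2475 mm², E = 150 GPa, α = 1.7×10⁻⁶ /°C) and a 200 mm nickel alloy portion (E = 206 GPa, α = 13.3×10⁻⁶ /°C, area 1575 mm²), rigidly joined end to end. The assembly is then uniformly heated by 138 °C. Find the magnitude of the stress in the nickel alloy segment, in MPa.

σ ≈ 147 MPa (compressive)

Free thermal expansion of the whole bar: Σ αᵢΔT Lᵢ = 1.7×10⁻⁶×138×575 + 13.3×10⁻⁶×138×200 = 0.502 mm.
The rigid supports impose zero overall length change; the single axial force P common to all segments must satisfy P Σ Lᵢ/(AᵢEᵢ) = δ_free.
The series flexibility is Σ Lᵢ/(AᵢEᵢ) = 575/(2475×150×10³) + 200/(1575×206×10³) = 2.165×10⁻⁶ mm/N.
So P = 0.502 / 2.165×10⁻⁶ = 231.8 kN, compressive.
σ_{nickel alloy} = P / A = 231800 / 1575 = 147.2 MPa.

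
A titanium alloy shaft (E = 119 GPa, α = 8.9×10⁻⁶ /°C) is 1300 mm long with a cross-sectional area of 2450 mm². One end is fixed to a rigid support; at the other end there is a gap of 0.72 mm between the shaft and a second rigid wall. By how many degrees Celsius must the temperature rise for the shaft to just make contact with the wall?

Contact occurs when the free expansion equals the gap: αΔT L = 0.72 mm.
So ΔT = g/(αL) = 0.72/(8.9×10⁻⁶ × 1300) = 62.23 °C.

ΔT ≈ 62.2 °C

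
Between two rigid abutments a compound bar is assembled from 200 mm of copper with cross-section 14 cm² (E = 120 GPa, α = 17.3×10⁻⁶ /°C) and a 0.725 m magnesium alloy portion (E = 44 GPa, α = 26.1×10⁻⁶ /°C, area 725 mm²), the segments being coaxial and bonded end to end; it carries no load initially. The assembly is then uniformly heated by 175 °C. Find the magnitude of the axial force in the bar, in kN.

With the walls removed the bar would change length by δ_free = Σ αᵢΔT Lᵢ = 17.3×10⁻⁶×175×200 + 26.1×10⁻⁶×175×725 = 3.917 mm.
Since the ends are fixed, an axial force P builds up, equal in every segment, with P · Σ Lᵢ/(AᵢEᵢ) = δ_free.
The series flexibility is Σ Lᵢ/(AᵢEᵢ) = 200/(1400×120×10³) + 725/(725×44×10³) = 2.392×10⁻⁵ mm/N.
So P = 3.917 / 2.392×10⁻⁵ = 163.8 kN, compressive.

P ≈ 164 kN (compressive)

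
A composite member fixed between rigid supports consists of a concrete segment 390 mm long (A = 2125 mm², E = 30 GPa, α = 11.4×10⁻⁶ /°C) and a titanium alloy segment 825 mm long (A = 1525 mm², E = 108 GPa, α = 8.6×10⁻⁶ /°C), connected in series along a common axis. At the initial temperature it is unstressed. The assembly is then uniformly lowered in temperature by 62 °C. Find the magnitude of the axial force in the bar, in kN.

If the supports were absent, the total length change would be Σ αᵢΔT Lᵢ = 11.4×10⁻⁶×62×390 + 8.6×10⁻⁶×62×825 = 0.7155 mm.
Since the ends are fixed, an axial force P builds up, equal in every segment, with P · Σ Lᵢ/(AᵢEᵢ) = δ_free.
The series flexibility is Σ Lᵢ/(AᵢEᵢ) = 390/(2125×30×10³) + 825/(1525×108×10³) = 1.113×10⁻⁵ mm/N.
P = 0.7155 / 1.113×10⁻⁵ = 64310 N = 64.31 kN, tensile.

P ≈ 64.3 kN (tensile)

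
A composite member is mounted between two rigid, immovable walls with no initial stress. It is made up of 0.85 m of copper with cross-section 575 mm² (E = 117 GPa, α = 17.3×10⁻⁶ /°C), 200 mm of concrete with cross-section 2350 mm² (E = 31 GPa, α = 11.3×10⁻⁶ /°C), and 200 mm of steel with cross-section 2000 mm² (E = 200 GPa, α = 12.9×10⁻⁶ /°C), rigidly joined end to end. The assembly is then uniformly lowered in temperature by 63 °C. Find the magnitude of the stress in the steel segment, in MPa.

σ ≈ 38.8 MPa (tensile)

If the supports were absent, the total length change would be Σ αᵢΔT Lᵢ = 17.3×10⁻⁶×63×850 + 11.3×10⁻⁶×63×200 + 12.9×10⁻⁶×63×200 = 1.231 mm.
Since the ends are fixed, an axial force P builds up, equal in every segment, with P · Σ Lᵢ/(AᵢEᵢ) = δ_free.
Σ Lᵢ/(AᵢEᵢ) = 850/(575×117×10³) + 200/(2350×31×10³) + 200/(2000×200×10³) = 1.588×10⁻⁵ mm/N.
Hence P = δ_free / Σ(L/AE) = 1.231/1.588×10⁻⁵ = 77.54 kN (tensile).
σ_{steel} = P / A = 77540 / 2000 = 38.77 MPa.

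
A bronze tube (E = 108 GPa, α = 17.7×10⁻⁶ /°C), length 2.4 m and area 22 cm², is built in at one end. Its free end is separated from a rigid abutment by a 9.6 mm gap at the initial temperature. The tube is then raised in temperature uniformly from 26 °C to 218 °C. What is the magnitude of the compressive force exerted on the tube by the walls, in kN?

P ≈ 0 kN

If the wall were absent the tube would grow by αΔT L = 17.7×10⁻⁶ × 192 × 2400 = 8.156 mm.
Since δ_free = 8.16 mm is less than the 9.6 mm gap, the tube never touches the wall. No axial force develops.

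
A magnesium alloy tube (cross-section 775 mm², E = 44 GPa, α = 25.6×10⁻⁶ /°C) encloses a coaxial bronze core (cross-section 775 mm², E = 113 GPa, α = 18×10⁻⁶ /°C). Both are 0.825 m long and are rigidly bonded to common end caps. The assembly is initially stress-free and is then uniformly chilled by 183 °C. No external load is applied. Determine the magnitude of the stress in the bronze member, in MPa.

σ ≈ 44 MPa (compressive)

Both members must finish at the same length. With the larger α, the magnesium alloy tends to over-contract; the plates restrain it, putting the magnesium alloy in tension and the bronze in compression. With no external load the two internal forces are equal and opposite, magnitude P.
Equating the net (thermal + elastic) strains gives |α₁ − α₂|·ΔT = P·[1/(A₁E₁) + 1/(A₂E₂)].
|α₁ − α₂|·ΔT = 7.6×10⁻⁶ × 183 = 0.001391.
1/(A₁E₁) + 1/(A₂E₂) = 1/(775×44×10³) + 1/(775×113×10³) = 4.074×10⁻⁸ N⁻¹.
So P = 0.001391 / 4.074×10⁻⁸ = 34.13 kN.
σ_{bronze} = P/A₂ = 34130/775 = 44.04 MPa, compressive.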